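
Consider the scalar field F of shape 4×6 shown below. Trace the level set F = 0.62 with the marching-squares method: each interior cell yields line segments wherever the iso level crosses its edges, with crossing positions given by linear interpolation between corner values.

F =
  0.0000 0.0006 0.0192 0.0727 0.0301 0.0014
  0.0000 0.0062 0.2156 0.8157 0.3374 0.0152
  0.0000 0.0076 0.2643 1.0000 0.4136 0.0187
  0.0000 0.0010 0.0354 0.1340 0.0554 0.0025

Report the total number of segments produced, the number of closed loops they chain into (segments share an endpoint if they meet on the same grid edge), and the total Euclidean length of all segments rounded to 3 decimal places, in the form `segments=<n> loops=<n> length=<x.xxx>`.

cell (0,2): code 0100 → (0.737,3.000)–(1.000,2.674)
cell (0,3): code 1000 → (1.000,3.409)–(0.737,3.000)
cell (1,2): code 0110 → (1.000,2.674)–(2.000,2.483)
cell (1,3): code 1001 → (2.000,3.648)–(1.000,3.409)
cell (2,2): code 0010 → (2.000,2.483)–(2.439,3.000)
cell (2,3): code 0001 → (2.439,3.000)–(2.000,3.648)
total: 6 segments, chained into 1 closed loop(s), length Σ = 4.412248

segments=6 loops=1 length=4.412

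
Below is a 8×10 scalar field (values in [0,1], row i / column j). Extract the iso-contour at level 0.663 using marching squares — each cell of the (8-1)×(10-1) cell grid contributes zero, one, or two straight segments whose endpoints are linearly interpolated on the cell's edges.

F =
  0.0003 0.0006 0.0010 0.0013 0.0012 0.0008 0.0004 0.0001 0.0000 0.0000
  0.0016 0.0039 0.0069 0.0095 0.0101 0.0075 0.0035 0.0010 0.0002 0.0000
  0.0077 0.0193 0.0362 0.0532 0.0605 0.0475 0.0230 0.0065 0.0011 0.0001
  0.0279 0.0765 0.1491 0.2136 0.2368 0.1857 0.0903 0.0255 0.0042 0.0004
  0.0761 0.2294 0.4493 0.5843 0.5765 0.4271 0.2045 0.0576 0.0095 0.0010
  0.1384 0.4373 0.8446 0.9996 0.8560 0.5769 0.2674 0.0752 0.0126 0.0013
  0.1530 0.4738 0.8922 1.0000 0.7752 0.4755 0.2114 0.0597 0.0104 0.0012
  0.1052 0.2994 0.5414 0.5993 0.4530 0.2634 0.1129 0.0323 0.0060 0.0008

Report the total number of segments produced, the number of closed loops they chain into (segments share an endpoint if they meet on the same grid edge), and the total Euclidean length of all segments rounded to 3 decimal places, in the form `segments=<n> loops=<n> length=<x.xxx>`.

cell (4,1): code 0100 → (4.541,2.000)–(5.000,1.554)
cell (4,2): code 1100 → (4.190,3.000)–(4.541,2.000)
cell (4,3): code 1100 → (4.309,4.000)–(4.190,3.000)
cell (4,4): code 1000 → (5.000,4.692)–(4.309,4.000)
cell (5,1): code 0110 → (5.000,1.554)–(6.000,1.452)
cell (5,4): code 1001 → (6.000,4.374)–(5.000,4.692)
cell (6,1): code 0010 → (6.000,1.452)–(6.653,2.000)
cell (6,2): code 0011 → (6.653,2.000)–(6.841,3.000)
cell (6,3): code 0011 → (6.841,3.000)–(6.348,4.000)
cell (6,4): code 0001 → (6.348,4.000)–(6.000,4.374)
total: 10 segments, chained into 1 closed loop(s), length Σ = 9.234917

segments=10 loops=1 length=9.235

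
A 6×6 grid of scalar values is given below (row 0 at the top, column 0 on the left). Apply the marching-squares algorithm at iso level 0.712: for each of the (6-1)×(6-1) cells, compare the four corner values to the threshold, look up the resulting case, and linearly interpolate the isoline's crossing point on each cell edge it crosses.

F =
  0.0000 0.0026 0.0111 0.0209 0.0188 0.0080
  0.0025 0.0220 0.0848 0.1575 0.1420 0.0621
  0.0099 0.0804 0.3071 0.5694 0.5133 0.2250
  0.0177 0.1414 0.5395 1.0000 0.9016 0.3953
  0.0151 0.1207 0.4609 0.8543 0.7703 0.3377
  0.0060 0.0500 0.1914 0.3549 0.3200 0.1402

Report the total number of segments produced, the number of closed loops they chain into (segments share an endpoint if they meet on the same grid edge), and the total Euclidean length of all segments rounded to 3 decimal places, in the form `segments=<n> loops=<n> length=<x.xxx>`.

segments=8 loops=1 length=6.269

cell (2,2): code 0100 → (2.331,3.000)–(3.000,2.375)
cell (2,3): code 1100 → (2.512,4.000)–(2.331,3.000)
cell (2,4): code 1000 → (3.000,4.374)–(2.512,4.000)
cell (3,2): code 0110 → (3.000,2.375)–(4.000,2.638)
cell (3,4): code 1001 → (4.000,4.135)–(3.000,4.374)
cell (4,2): code 0010 → (4.000,2.638)–(4.285,3.000)
cell (4,3): code 0011 → (4.285,3.000)–(4.129,4.000)
cell (4,4): code 0001 → (4.129,4.000)–(4.000,4.135)
total: 8 segments, chained into 1 closed loop(s), length Σ = 6.269077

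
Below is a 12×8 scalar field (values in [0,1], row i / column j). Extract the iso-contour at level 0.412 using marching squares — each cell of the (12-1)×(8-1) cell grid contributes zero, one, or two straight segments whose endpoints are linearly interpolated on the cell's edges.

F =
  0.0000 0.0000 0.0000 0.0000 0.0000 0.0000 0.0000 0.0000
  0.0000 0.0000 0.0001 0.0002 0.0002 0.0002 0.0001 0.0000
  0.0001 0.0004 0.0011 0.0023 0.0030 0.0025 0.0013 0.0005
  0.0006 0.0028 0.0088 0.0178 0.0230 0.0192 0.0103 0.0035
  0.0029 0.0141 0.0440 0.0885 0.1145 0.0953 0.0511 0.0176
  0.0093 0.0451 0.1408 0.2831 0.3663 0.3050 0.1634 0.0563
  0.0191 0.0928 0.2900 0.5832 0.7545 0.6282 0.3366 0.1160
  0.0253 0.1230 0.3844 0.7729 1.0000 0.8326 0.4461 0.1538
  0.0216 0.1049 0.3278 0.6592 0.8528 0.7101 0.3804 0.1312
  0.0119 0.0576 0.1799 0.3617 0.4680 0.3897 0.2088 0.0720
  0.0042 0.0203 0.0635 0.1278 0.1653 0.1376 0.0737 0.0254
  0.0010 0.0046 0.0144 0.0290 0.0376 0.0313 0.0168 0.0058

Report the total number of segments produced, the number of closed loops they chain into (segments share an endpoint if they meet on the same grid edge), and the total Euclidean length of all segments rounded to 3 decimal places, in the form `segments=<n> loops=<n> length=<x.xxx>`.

cell (5,2): code 0100 → (5.430,3.000)–(6.000,2.416)
cell (5,3): code 1100 → (5.118,4.000)–(5.430,3.000)
cell (5,4): code 1100 → (5.331,5.000)–(5.118,4.000)
cell (5,5): code 1000 → (6.000,5.741)–(5.331,5.000)
cell (6,2): code 0110 → (6.000,2.416)–(7.000,2.071)
cell (6,5): code 1101 → (6.689,6.000)–(6.000,5.741)
cell (6,6): code 1000 → (7.000,6.117)–(6.689,6.000)
cell (7,2): code 0110 → (7.000,2.071)–(8.000,2.254)
cell (7,5): code 1011 → (8.000,5.904)–(7.519,6.000)
cell (7,6): code 0001 → (7.519,6.000)–(7.000,6.117)
cell (8,2): code 0010 → (8.000,2.254)–(8.831,3.000)
cell (8,3): code 0111 → (8.831,3.000)–(9.000,3.473)
cell (8,4): code 1011 → (9.000,4.715)–(8.930,5.000)
cell (8,5): code 0001 → (8.930,5.000)–(8.000,5.904)
cell (9,3): code 0010 → (9.000,3.473)–(9.185,4.000)
cell (9,4): code 0001 → (9.185,4.000)–(9.000,4.715)
total: 16 segments, chained into 1 closed loop(s), length Σ = 12.556602

segments=16 loops=1 length=12.557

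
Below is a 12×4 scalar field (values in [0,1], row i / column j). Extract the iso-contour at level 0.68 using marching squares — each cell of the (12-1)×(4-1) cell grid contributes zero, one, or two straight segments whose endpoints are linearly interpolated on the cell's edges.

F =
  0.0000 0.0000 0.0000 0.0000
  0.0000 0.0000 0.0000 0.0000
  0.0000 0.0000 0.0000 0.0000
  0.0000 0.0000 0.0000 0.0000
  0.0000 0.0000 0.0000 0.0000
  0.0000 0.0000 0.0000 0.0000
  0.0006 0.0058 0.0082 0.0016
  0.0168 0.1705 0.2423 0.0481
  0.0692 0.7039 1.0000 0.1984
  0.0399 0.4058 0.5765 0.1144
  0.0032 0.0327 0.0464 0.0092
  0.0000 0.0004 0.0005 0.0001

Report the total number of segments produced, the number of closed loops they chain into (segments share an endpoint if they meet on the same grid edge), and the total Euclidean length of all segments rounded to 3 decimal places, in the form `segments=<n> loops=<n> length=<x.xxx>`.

segments=6 loops=1 length=3.858

cell (7,0): code 0100 → (7.955,1.000)–(8.000,0.962)
cell (7,1): code 1100 → (7.578,2.000)–(7.955,1.000)
cell (7,2): code 1000 → (8.000,2.399)–(7.578,2.000)
cell (8,0): code 0010 → (8.000,0.962)–(8.080,1.000)
cell (8,1): code 0011 → (8.080,1.000)–(8.756,2.000)
cell (8,2): code 0001 → (8.756,2.000)–(8.000,2.399)
total: 6 segments, chained into 1 closed loop(s), length Σ = 3.858451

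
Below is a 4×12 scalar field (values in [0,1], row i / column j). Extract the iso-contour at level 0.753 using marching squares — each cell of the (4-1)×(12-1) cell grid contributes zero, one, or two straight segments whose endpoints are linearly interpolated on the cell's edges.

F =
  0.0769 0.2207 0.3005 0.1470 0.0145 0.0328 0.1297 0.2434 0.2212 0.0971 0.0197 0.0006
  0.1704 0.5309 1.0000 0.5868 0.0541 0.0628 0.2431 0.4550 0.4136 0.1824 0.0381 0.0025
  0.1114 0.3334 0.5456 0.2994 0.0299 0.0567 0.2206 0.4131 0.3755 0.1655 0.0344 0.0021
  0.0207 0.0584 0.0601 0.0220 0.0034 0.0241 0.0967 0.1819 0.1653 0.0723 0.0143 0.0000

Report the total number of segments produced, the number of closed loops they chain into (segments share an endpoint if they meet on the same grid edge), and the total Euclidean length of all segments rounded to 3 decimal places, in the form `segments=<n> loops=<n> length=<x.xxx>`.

segments=4 loops=1 length=2.893

cell (0,1): code 0100 → (0.647,2.000)–(1.000,1.473)
cell (0,2): code 1000 → (1.000,2.598)–(0.647,2.000)
cell (1,1): code 0010 → (1.000,1.473)–(1.544,2.000)
cell (1,2): code 0001 → (1.544,2.000)–(1.000,2.598)
total: 4 segments, chained into 1 closed loop(s), length Σ = 2.893001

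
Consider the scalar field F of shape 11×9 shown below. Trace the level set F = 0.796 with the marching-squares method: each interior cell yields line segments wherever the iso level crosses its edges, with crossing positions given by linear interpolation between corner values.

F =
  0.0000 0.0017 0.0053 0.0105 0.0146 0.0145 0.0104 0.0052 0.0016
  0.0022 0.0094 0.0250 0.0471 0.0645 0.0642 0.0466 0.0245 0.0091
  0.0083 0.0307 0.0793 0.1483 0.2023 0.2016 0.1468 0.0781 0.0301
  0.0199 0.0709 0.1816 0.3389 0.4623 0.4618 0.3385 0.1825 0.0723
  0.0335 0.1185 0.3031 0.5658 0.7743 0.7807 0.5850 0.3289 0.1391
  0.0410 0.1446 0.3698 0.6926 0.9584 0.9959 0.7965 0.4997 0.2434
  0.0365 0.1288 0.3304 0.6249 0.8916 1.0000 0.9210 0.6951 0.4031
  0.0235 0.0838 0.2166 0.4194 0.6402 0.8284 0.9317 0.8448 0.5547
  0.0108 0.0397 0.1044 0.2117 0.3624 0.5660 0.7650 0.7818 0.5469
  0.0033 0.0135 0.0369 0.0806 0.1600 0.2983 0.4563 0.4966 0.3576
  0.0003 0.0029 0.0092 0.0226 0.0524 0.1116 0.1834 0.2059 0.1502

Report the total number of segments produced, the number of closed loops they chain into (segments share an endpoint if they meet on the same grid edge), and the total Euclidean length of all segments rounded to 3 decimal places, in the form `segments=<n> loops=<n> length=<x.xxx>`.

cell (4,3): code 0100 → (4.118,4.000)–(5.000,3.389)
cell (4,4): code 1100 → (4.071,5.000)–(4.118,4.000)
cell (4,5): code 1100 → (4.998,6.000)–(4.071,5.000)
cell (4,6): code 1000 → (5.000,6.002)–(4.998,6.000)
cell (5,3): code 0110 → (5.000,3.389)–(6.000,3.642)
cell (5,6): code 1001 → (6.000,6.553)–(5.000,6.002)
cell (6,3): code 0010 → (6.000,3.642)–(6.380,4.000)
cell (6,4): code 0111 → (6.380,4.000)–(7.000,4.828)
cell (6,6): code 1101 → (6.674,7.000)–(6.000,6.553)
cell (6,7): code 1000 → (7.000,7.168)–(6.674,7.000)
cell (7,4): code 0010 → (7.000,4.828)–(7.123,5.000)
cell (7,5): code 0011 → (7.123,5.000)–(7.814,6.000)
cell (7,6): code 0011 → (7.814,6.000)–(7.775,7.000)
cell (7,7): code 0001 → (7.775,7.000)–(7.000,7.168)
total: 14 segments, chained into 1 closed loop(s), length Σ = 11.566446

segments=14 loops=1 length=11.566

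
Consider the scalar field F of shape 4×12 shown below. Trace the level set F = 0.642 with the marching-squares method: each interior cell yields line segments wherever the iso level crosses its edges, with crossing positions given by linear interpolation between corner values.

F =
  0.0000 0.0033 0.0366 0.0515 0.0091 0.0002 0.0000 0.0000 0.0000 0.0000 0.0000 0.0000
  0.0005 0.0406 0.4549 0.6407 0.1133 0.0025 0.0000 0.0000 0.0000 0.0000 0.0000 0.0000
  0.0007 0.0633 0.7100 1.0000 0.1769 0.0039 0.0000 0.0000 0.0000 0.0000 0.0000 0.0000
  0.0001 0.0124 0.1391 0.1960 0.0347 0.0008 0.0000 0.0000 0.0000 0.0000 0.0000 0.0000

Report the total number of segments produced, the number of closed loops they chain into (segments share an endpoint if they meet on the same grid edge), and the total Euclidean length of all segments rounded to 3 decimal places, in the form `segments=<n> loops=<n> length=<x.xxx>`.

cell (1,1): code 0100 → (1.733,2.000)–(2.000,1.895)
cell (1,2): code 1100 → (1.004,3.000)–(1.733,2.000)
cell (1,3): code 1000 → (2.000,3.435)–(1.004,3.000)
cell (2,1): code 0010 → (2.000,1.895)–(2.119,2.000)
cell (2,2): code 0011 → (2.119,2.000)–(2.445,3.000)
cell (2,3): code 0001 → (2.445,3.000)–(2.000,3.435)
total: 6 segments, chained into 1 closed loop(s), length Σ = 4.444902

segments=6 loops=1 length=4.445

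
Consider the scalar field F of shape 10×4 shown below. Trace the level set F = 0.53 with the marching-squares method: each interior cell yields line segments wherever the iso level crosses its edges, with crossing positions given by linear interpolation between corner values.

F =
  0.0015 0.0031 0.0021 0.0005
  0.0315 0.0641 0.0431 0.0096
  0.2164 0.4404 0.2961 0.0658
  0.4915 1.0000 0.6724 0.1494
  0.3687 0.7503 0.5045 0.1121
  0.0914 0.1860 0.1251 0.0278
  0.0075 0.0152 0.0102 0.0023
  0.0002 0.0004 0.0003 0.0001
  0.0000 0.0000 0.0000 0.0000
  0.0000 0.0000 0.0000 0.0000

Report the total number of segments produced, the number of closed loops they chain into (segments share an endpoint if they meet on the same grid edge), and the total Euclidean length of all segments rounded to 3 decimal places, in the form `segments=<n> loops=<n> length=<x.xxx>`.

cell (2,0): code 0100 → (2.160,1.000)–(3.000,0.076)
cell (2,1): code 1100 → (2.622,2.000)–(2.160,1.000)
cell (2,2): code 1000 → (3.000,2.272)–(2.622,2.000)
cell (3,0): code 0110 → (3.000,0.076)–(4.000,0.423)
cell (3,1): code 1011 → (4.000,1.896)–(3.848,2.000)
cell (3,2): code 0001 → (3.848,2.000)–(3.000,2.272)
cell (4,0): code 0010 → (4.000,0.423)–(4.390,1.000)
cell (4,1): code 0001 → (4.390,1.000)–(4.000,1.896)
total: 8 segments, chained into 1 closed loop(s), length Σ = 6.624096

segments=8 loops=1 length=6.624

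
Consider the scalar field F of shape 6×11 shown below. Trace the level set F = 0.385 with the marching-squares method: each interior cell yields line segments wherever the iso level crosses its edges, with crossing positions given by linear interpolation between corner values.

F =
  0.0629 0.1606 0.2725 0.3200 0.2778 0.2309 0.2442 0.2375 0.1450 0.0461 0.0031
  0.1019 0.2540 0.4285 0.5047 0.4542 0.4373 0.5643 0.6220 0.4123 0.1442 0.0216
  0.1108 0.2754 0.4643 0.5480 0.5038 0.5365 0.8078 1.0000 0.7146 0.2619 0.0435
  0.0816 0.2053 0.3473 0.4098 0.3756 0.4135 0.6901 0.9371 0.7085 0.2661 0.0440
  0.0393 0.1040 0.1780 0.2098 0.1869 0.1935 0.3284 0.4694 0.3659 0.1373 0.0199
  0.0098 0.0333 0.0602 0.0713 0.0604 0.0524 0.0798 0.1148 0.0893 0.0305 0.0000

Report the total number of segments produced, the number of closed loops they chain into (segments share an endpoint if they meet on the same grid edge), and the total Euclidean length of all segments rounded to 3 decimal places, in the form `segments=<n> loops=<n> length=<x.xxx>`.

segments=24 loops=1 length=18.471

cell (0,1): code 0100 → (0.721,2.000)–(1.000,1.751)
cell (0,2): code 1100 → (0.352,3.000)–(0.721,2.000)
cell (0,3): code 1100 → (0.608,4.000)–(0.352,3.000)
cell (0,4): code 1100 → (0.747,5.000)–(0.608,4.000)
cell (0,5): code 1100 → (0.440,6.000)–(0.747,5.000)
cell (0,6): code 1100 → (0.384,7.000)–(0.440,6.000)
cell (0,7): code 1100 → (0.898,8.000)–(0.384,7.000)
cell (0,8): code 1000 → (1.000,8.102)–(0.898,8.000)
cell (1,1): code 0110 → (1.000,1.751)–(2.000,1.580)
cell (1,8): code 1001 → (2.000,8.728)–(1.000,8.102)
cell (2,1): code 0010 → (2.000,1.580)–(2.678,2.000)
cell (2,2): code 0111 → (2.678,2.000)–(3.000,2.603)
cell (2,3): code 1011 → (3.000,3.725)–(2.927,4.000)
cell (2,4): code 0111 → (2.927,4.000)–(3.000,4.248)
cell (2,8): code 1001 → (3.000,8.731)–(2.000,8.728)
cell (3,2): code 0010 → (3.000,2.603)–(3.124,3.000)
cell (3,3): code 0001 → (3.124,3.000)–(3.000,3.725)
cell (3,4): code 0010 → (3.000,4.248)–(3.130,5.000)
cell (3,5): code 0011 → (3.130,5.000)–(3.844,6.000)
cell (3,6): code 0111 → (3.844,6.000)–(4.000,6.401)
cell (3,7): code 1011 → (4.000,7.815)–(3.944,8.000)
cell (3,8): code 0001 → (3.944,8.000)–(3.000,8.731)
cell (4,6): code 0010 → (4.000,6.401)–(4.238,7.000)
cell (4,7): code 0001 → (4.238,7.000)–(4.000,7.815)
total: 24 segments, chained into 1 closed loop(s), length Σ = 18.471383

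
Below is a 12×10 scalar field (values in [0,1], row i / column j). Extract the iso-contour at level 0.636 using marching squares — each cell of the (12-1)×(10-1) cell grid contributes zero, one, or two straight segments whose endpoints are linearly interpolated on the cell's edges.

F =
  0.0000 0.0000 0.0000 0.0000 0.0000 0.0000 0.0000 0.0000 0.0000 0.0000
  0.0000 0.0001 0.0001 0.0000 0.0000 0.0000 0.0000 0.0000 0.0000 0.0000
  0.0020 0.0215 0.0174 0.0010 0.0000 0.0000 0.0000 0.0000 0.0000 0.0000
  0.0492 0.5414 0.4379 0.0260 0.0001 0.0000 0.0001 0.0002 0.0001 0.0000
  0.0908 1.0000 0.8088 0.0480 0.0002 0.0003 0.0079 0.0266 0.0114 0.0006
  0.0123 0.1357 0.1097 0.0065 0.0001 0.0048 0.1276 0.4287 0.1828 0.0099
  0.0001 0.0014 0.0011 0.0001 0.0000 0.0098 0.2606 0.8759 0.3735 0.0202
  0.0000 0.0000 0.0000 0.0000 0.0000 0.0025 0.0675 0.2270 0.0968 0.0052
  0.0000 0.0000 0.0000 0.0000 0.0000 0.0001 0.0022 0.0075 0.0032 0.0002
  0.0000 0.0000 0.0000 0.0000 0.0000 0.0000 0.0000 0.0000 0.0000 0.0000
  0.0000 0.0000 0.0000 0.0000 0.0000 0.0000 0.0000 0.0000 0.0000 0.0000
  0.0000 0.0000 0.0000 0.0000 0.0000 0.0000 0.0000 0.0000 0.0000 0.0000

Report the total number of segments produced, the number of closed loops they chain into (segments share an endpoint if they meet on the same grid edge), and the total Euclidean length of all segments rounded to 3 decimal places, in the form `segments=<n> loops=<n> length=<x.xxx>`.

segments=10 loops=2 length=6.914

cell (3,0): code 0100 → (3.206,1.000)–(4.000,0.600)
cell (3,1): code 1100 → (3.534,2.000)–(3.206,1.000)
cell (3,2): code 1000 → (4.000,2.227)–(3.534,2.000)
cell (4,0): code 0010 → (4.000,0.600)–(4.421,1.000)
cell (4,1): code 0011 → (4.421,1.000)–(4.247,2.000)
cell (4,2): code 0001 → (4.247,2.000)–(4.000,2.227)
cell (5,6): code 0100 → (5.464,7.000)–(6.000,6.610)
cell (5,7): code 1000 → (6.000,7.478)–(5.464,7.000)
cell (6,6): code 0010 → (6.000,6.610)–(6.370,7.000)
cell (6,7): code 0001 → (6.370,7.000)–(6.000,7.478)
total: 10 segments, chained into 2 closed loop(s), length Σ = 6.913984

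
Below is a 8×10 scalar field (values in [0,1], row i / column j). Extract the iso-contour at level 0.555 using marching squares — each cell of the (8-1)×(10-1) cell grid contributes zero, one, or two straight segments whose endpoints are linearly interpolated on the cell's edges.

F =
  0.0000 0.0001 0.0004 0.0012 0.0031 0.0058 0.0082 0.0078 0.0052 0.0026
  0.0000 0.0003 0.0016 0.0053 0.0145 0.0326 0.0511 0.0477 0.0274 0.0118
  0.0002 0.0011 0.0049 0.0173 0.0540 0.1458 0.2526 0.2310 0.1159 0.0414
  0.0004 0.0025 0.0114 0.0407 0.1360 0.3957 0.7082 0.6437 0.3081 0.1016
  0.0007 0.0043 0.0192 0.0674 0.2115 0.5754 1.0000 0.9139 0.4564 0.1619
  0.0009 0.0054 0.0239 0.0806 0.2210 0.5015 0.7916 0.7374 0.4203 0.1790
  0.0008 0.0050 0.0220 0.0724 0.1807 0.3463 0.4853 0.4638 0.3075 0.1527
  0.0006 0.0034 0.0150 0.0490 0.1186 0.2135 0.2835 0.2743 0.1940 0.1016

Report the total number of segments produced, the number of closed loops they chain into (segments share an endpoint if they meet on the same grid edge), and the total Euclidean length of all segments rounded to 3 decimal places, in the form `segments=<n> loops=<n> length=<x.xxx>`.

segments=12 loops=1 length=9.279

cell (2,5): code 0100 → (2.664,6.000)–(3.000,5.510)
cell (2,6): code 1100 → (2.785,7.000)–(2.664,6.000)
cell (2,7): code 1000 → (3.000,7.264)–(2.785,7.000)
cell (3,4): code 0100 → (3.886,5.000)–(4.000,4.944)
cell (3,5): code 1110 → (3.000,5.510)–(3.886,5.000)
cell (3,7): code 1001 → (4.000,7.784)–(3.000,7.264)
cell (4,4): code 0010 → (4.000,4.944)–(4.276,5.000)
cell (4,5): code 0111 → (4.276,5.000)–(5.000,5.184)
cell (4,7): code 1001 → (5.000,7.575)–(4.000,7.784)
cell (5,5): code 0010 → (5.000,5.184)–(5.772,6.000)
cell (5,6): code 0011 → (5.772,6.000)–(5.667,7.000)
cell (5,7): code 0001 → (5.667,7.000)–(5.000,7.575)
total: 12 segments, chained into 1 closed loop(s), length Σ = 9.278713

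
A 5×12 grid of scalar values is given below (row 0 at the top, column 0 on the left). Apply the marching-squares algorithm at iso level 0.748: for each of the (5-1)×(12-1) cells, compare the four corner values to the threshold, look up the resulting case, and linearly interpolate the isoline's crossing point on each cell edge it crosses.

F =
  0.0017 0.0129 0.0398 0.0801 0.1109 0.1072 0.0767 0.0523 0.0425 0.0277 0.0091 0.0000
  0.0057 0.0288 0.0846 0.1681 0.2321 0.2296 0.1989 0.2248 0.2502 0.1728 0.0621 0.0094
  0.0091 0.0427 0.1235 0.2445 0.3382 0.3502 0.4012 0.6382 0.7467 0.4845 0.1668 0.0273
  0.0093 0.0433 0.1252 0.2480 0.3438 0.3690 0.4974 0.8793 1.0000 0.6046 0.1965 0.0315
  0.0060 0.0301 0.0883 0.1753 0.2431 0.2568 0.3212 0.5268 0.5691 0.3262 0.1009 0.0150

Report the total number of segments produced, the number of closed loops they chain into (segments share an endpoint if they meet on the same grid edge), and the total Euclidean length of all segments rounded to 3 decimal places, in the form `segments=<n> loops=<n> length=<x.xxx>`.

segments=6 loops=1 length=5.316

cell (2,6): code 0100 → (2.455,7.000)–(3.000,6.656)
cell (2,7): code 1100 → (2.005,8.000)–(2.455,7.000)
cell (2,8): code 1000 → (3.000,8.637)–(2.005,8.000)
cell (3,6): code 0010 → (3.000,6.656)–(3.372,7.000)
cell (3,7): code 0011 → (3.372,7.000)–(3.585,8.000)
cell (3,8): code 0001 → (3.585,8.000)–(3.000,8.637)
total: 6 segments, chained into 1 closed loop(s), length Σ = 5.316421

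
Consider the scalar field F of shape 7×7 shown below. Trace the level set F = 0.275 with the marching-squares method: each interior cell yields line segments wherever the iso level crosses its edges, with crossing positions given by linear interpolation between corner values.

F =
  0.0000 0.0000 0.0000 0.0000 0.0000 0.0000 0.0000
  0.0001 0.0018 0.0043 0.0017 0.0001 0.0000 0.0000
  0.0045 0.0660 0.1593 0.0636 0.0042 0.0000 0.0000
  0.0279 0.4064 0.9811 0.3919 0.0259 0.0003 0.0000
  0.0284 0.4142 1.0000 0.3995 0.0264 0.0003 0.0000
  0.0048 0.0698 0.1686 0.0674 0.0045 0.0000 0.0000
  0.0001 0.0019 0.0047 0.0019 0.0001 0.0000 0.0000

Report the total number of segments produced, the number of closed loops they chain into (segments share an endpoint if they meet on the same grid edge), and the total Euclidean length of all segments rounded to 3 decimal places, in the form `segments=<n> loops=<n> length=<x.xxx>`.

segments=10 loops=1 length=8.488

cell (2,0): code 0100 → (2.614,1.000)–(3.000,0.653)
cell (2,1): code 1100 → (2.141,2.000)–(2.614,1.000)
cell (2,2): code 1100 → (2.644,3.000)–(2.141,2.000)
cell (2,3): code 1000 → (3.000,3.319)–(2.644,3.000)
cell (3,0): code 0110 → (3.000,0.653)–(4.000,0.639)
cell (3,3): code 1001 → (4.000,3.334)–(3.000,3.319)
cell (4,0): code 0010 → (4.000,0.639)–(4.404,1.000)
cell (4,1): code 0011 → (4.404,1.000)–(4.872,2.000)
cell (4,2): code 0011 → (4.872,2.000)–(4.375,3.000)
cell (4,3): code 0001 → (4.375,3.000)–(4.000,3.334)
total: 10 segments, chained into 1 closed loop(s), length Σ = 8.487907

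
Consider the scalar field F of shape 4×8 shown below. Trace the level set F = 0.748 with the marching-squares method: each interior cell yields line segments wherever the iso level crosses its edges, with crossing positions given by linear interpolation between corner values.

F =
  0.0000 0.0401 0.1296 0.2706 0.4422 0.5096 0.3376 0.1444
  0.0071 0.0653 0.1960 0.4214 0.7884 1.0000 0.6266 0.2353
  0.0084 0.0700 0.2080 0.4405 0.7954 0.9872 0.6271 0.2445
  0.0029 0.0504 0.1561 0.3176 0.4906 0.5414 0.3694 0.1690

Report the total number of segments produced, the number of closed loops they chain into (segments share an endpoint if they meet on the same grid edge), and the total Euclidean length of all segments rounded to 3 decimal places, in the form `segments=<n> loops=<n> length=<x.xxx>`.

segments=8 loops=1 length=6.214

cell (0,3): code 0100 → (0.883,4.000)–(1.000,3.890)
cell (0,4): code 1100 → (0.486,5.000)–(0.883,4.000)
cell (0,5): code 1000 → (1.000,5.675)–(0.486,5.000)
cell (1,3): code 0110 → (1.000,3.890)–(2.000,3.866)
cell (1,5): code 1001 → (2.000,5.664)–(1.000,5.675)
cell (2,3): code 0010 → (2.000,3.866)–(2.156,4.000)
cell (2,4): code 0011 → (2.156,4.000)–(2.537,5.000)
cell (2,5): code 0001 → (2.537,5.000)–(2.000,5.664)
total: 8 segments, chained into 1 closed loop(s), length Σ = 6.214018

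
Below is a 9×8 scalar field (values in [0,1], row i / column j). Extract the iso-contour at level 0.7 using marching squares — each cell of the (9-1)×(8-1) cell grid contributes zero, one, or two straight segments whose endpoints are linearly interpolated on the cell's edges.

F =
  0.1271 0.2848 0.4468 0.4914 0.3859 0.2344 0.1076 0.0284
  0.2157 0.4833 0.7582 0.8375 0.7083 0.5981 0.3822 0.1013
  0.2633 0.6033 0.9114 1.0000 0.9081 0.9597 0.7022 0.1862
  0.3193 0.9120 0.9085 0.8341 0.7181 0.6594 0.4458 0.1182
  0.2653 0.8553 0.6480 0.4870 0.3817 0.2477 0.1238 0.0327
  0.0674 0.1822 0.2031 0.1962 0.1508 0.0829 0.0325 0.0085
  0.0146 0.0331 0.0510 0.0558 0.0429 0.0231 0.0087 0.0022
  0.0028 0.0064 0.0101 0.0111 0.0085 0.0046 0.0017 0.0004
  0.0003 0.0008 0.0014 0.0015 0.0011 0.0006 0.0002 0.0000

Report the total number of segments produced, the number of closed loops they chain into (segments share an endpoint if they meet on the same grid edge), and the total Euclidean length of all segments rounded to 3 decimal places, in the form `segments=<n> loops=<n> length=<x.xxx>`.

cell (0,1): code 0100 → (0.813,2.000)–(1.000,1.788)
cell (0,2): code 1100 → (0.603,3.000)–(0.813,2.000)
cell (0,3): code 1100 → (0.974,4.000)–(0.603,3.000)
cell (0,4): code 1000 → (1.000,4.075)–(0.974,4.000)
cell (1,1): code 0110 → (1.000,1.788)–(2.000,1.314)
cell (1,4): code 1101 → (1.282,5.000)–(1.000,4.075)
cell (1,5): code 1100 → (1.993,6.000)–(1.282,5.000)
cell (1,6): code 1000 → (2.000,6.004)–(1.993,6.000)
cell (2,0): code 0100 → (2.313,1.000)–(3.000,0.642)
cell (2,1): code 1110 → (2.000,1.314)–(2.313,1.000)
cell (2,4): code 1011 → (3.000,4.308)–(2.865,5.000)
cell (2,5): code 0011 → (2.865,5.000)–(2.009,6.000)
cell (2,6): code 0001 → (2.009,6.000)–(2.000,6.004)
cell (3,0): code 0110 → (3.000,0.642)–(4.000,0.737)
cell (3,1): code 1011 → (4.000,1.749)–(3.800,2.000)
cell (3,2): code 0011 → (3.800,2.000)–(3.386,3.000)
cell (3,3): code 0011 → (3.386,3.000)–(3.054,4.000)
cell (3,4): code 0001 → (3.054,4.000)–(3.000,4.308)
cell (4,0): code 0010 → (4.000,0.737)–(4.231,1.000)
cell (4,1): code 0001 → (4.231,1.000)–(4.000,1.749)
total: 20 segments, chained into 1 closed loop(s), length Σ = 13.916120

segments=20 loops=1 length=13.916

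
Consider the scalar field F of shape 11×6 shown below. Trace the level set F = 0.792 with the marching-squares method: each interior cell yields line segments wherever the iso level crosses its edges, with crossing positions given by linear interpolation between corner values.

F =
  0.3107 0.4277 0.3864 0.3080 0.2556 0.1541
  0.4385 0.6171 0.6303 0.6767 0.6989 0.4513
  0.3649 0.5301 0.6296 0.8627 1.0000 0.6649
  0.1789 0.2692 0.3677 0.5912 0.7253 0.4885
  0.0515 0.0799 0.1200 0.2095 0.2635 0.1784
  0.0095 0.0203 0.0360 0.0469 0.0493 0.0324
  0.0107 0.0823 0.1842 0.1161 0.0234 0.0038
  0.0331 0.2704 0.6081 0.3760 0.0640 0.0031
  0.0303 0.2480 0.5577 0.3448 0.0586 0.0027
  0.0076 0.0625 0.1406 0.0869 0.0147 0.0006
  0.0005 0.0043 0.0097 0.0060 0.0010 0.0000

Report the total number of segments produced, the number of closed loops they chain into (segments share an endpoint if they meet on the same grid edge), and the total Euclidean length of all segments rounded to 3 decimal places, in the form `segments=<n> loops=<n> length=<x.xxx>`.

segments=6 loops=1 length=4.958

cell (1,2): code 0100 → (1.620,3.000)–(2.000,2.697)
cell (1,3): code 1100 → (1.309,4.000)–(1.620,3.000)
cell (1,4): code 1000 → (2.000,4.621)–(1.309,4.000)
cell (2,2): code 0010 → (2.000,2.697)–(2.260,3.000)
cell (2,3): code 0011 → (2.260,3.000)–(2.757,4.000)
cell (2,4): code 0001 → (2.757,4.000)–(2.000,4.621)
total: 6 segments, chained into 1 closed loop(s), length Σ = 4.957586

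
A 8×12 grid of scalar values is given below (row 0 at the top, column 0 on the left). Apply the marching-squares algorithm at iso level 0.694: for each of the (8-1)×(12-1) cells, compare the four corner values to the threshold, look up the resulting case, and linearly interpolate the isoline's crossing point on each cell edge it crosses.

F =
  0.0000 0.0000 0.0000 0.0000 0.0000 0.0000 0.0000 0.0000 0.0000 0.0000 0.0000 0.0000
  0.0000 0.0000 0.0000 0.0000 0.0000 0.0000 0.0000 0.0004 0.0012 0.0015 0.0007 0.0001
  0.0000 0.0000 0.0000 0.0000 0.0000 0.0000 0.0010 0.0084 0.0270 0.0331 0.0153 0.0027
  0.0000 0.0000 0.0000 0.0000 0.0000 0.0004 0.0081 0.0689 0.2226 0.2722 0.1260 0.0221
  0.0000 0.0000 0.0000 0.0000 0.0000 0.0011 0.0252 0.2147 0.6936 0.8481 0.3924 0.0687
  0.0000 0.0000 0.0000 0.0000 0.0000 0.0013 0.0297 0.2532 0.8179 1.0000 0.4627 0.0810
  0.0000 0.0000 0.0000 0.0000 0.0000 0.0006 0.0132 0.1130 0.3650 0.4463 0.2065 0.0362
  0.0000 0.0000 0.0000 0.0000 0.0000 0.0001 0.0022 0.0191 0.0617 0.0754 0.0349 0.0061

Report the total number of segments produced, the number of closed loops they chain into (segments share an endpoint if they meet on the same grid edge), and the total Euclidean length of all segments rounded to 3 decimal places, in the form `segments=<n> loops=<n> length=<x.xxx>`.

segments=8 loops=1 length=5.698

cell (3,8): code 0100 → (3.732,9.000)–(4.000,8.003)
cell (3,9): code 1000 → (4.000,9.338)–(3.732,9.000)
cell (4,7): code 0100 → (4.003,8.000)–(5.000,7.781)
cell (4,8): code 1110 → (4.000,8.003)–(4.003,8.000)
cell (4,9): code 1001 → (5.000,9.570)–(4.000,9.338)
cell (5,7): code 0010 → (5.000,7.781)–(5.274,8.000)
cell (5,8): code 0011 → (5.274,8.000)–(5.553,9.000)
cell (5,9): code 0001 → (5.553,9.000)–(5.000,9.570)
total: 8 segments, chained into 1 closed loop(s), length Σ = 5.697564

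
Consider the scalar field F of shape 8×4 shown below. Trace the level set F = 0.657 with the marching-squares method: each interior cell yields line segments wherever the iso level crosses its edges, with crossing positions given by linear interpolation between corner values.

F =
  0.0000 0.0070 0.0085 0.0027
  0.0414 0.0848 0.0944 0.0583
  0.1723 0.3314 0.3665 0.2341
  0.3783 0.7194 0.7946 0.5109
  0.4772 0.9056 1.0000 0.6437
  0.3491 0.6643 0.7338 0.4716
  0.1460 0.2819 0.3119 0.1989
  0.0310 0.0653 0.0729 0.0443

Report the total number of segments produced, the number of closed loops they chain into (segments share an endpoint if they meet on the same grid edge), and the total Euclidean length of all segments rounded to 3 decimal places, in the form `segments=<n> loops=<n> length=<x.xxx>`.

cell (2,0): code 0100 → (2.839,1.000)–(3.000,0.817)
cell (2,1): code 1100 → (2.679,2.000)–(2.839,1.000)
cell (2,2): code 1000 → (3.000,2.485)–(2.679,2.000)
cell (3,0): code 0110 → (3.000,0.817)–(4.000,0.420)
cell (3,2): code 1001 → (4.000,2.963)–(3.000,2.485)
cell (4,0): code 0110 → (4.000,0.420)–(5.000,0.977)
cell (4,2): code 1001 → (5.000,2.293)–(4.000,2.963)
cell (5,0): code 0010 → (5.000,0.977)–(5.019,1.000)
cell (5,1): code 0011 → (5.019,1.000)–(5.182,2.000)
cell (5,2): code 0001 → (5.182,2.000)–(5.000,2.293)
total: 10 segments, chained into 1 closed loop(s), length Σ = 7.758888

segments=10 loops=1 length=7.759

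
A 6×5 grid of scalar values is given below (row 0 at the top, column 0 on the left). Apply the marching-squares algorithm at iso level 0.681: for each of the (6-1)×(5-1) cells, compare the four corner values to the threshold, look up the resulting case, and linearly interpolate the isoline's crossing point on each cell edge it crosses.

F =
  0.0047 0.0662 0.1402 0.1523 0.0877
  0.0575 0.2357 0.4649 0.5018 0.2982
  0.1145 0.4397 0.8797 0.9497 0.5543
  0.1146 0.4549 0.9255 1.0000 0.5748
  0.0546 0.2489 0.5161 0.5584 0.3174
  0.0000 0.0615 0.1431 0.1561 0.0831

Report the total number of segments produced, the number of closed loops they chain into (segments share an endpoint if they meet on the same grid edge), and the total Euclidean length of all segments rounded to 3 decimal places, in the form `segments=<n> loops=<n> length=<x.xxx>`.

segments=8 loops=1 length=7.418

cell (1,1): code 0100 → (1.521,2.000)–(2.000,1.548)
cell (1,2): code 1100 → (1.400,3.000)–(1.521,2.000)
cell (1,3): code 1000 → (2.000,3.680)–(1.400,3.000)
cell (2,1): code 0110 → (2.000,1.548)–(3.000,1.480)
cell (2,3): code 1001 → (3.000,3.750)–(2.000,3.680)
cell (3,1): code 0010 → (3.000,1.480)–(3.597,2.000)
cell (3,2): code 0011 → (3.597,2.000)–(3.722,3.000)
cell (3,3): code 0001 → (3.722,3.000)–(3.000,3.750)
total: 8 segments, chained into 1 closed loop(s), length Σ = 7.417748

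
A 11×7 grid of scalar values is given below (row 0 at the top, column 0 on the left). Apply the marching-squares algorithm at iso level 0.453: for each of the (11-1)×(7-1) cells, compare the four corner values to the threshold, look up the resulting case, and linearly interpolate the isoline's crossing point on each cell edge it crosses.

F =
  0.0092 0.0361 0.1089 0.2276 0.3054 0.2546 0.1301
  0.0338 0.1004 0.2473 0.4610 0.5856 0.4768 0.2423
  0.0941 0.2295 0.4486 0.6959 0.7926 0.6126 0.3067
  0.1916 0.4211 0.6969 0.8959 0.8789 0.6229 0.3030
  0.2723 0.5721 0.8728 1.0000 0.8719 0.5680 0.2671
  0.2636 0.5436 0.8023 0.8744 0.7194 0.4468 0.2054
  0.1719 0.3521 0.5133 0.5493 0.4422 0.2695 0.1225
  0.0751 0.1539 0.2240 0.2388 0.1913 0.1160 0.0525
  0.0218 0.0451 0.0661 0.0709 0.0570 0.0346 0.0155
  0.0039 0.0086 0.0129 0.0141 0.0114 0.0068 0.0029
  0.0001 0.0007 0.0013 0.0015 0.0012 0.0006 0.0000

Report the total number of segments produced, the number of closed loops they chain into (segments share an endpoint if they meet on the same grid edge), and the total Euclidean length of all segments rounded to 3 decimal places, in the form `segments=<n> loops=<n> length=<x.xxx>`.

cell (0,2): code 0100 → (0.966,3.000)–(1.000,2.963)
cell (0,3): code 1100 → (0.527,4.000)–(0.966,3.000)
cell (0,4): code 1100 → (0.893,5.000)–(0.527,4.000)
cell (0,5): code 1000 → (1.000,5.101)–(0.893,5.000)
cell (1,2): code 0110 → (1.000,2.963)–(2.000,2.018)
cell (1,5): code 1001 → (2.000,5.522)–(1.000,5.101)
cell (2,1): code 0100 → (2.018,2.000)–(3.000,1.116)
cell (2,2): code 1110 → (2.000,2.018)–(2.018,2.000)
cell (2,5): code 1001 → (3.000,5.531)–(2.000,5.522)
cell (3,0): code 0100 → (3.211,1.000)–(4.000,0.603)
cell (3,1): code 1110 → (3.000,1.116)–(3.211,1.000)
cell (3,5): code 1001 → (4.000,5.382)–(3.000,5.531)
cell (4,0): code 0110 → (4.000,0.603)–(5.000,0.676)
cell (4,4): code 1011 → (5.000,4.977)–(4.949,5.000)
cell (4,5): code 0001 → (4.949,5.000)–(4.000,5.382)
cell (5,0): code 0010 → (5.000,0.676)–(5.473,1.000)
cell (5,1): code 0111 → (5.473,1.000)–(6.000,1.626)
cell (5,3): code 1011 → (6.000,3.899)–(5.961,4.000)
cell (5,4): code 0001 → (5.961,4.000)–(5.000,4.977)
cell (6,1): code 0010 → (6.000,1.626)–(6.208,2.000)
cell (6,2): code 0011 → (6.208,2.000)–(6.310,3.000)
cell (6,3): code 0001 → (6.310,3.000)–(6.000,3.899)
total: 22 segments, chained into 1 closed loop(s), length Σ = 16.633870

segments=22 loops=1 length=16.634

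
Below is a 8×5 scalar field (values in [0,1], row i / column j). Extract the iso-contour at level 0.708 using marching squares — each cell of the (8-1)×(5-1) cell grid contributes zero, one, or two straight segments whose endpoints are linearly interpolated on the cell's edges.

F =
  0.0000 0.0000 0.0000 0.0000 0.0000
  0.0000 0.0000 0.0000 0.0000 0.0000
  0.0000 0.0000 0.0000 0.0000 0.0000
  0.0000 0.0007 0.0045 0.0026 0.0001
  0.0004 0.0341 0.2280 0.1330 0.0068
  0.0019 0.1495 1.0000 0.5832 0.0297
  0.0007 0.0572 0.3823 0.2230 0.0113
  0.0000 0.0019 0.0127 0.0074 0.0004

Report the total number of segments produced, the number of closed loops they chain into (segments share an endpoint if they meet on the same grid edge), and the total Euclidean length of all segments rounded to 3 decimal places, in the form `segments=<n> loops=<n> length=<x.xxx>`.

segments=4 loops=1 length=2.736

cell (4,1): code 0100 → (4.622,2.000)–(5.000,1.657)
cell (4,2): code 1000 → (5.000,2.701)–(4.622,2.000)
cell (5,1): code 0010 → (5.000,1.657)–(5.473,2.000)
cell (5,2): code 0001 → (5.473,2.000)–(5.000,2.701)
total: 4 segments, chained into 1 closed loop(s), length Σ = 2.736369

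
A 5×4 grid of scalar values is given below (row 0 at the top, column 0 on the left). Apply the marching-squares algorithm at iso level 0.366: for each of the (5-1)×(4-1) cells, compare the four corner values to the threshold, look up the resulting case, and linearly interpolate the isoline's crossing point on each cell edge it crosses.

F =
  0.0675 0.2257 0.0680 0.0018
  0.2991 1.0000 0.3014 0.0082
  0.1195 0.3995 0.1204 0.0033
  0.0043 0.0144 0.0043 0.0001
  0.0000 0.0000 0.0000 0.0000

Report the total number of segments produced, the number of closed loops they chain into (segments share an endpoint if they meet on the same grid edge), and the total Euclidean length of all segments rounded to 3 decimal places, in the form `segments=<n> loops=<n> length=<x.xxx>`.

segments=6 loops=1 length=5.283

cell (0,0): code 0100 → (0.181,1.000)–(1.000,0.095)
cell (0,1): code 1000 → (1.000,1.908)–(0.181,1.000)
cell (1,0): code 0110 → (1.000,0.095)–(2.000,0.880)
cell (1,1): code 1001 → (2.000,1.120)–(1.000,1.908)
cell (2,0): code 0010 → (2.000,0.880)–(2.087,1.000)
cell (2,1): code 0001 → (2.087,1.000)–(2.000,1.120)
total: 6 segments, chained into 1 closed loop(s), length Σ = 5.282685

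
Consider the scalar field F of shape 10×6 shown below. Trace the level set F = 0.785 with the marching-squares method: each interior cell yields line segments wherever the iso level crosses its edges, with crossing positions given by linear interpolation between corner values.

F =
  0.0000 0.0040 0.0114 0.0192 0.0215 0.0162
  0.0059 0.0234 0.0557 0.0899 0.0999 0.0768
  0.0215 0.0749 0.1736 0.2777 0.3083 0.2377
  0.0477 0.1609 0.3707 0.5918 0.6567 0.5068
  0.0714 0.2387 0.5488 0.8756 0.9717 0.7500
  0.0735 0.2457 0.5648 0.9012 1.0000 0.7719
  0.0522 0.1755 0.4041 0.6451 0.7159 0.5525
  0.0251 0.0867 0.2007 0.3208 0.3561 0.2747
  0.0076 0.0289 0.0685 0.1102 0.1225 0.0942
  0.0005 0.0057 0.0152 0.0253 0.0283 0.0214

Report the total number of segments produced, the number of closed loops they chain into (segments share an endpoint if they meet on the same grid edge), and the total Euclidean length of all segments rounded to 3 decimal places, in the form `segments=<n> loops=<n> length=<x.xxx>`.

segments=8 loops=1 length=7.321

cell (3,2): code 0100 → (3.681,3.000)–(4.000,2.723)
cell (3,3): code 1100 → (3.407,4.000)–(3.681,3.000)
cell (3,4): code 1000 → (4.000,4.842)–(3.407,4.000)
cell (4,2): code 0110 → (4.000,2.723)–(5.000,2.655)
cell (4,4): code 1001 → (5.000,4.943)–(4.000,4.842)
cell (5,2): code 0010 → (5.000,2.655)–(5.454,3.000)
cell (5,3): code 0011 → (5.454,3.000)–(5.757,4.000)
cell (5,4): code 0001 → (5.757,4.000)–(5.000,4.943)
total: 8 segments, chained into 1 closed loop(s), length Σ = 7.320617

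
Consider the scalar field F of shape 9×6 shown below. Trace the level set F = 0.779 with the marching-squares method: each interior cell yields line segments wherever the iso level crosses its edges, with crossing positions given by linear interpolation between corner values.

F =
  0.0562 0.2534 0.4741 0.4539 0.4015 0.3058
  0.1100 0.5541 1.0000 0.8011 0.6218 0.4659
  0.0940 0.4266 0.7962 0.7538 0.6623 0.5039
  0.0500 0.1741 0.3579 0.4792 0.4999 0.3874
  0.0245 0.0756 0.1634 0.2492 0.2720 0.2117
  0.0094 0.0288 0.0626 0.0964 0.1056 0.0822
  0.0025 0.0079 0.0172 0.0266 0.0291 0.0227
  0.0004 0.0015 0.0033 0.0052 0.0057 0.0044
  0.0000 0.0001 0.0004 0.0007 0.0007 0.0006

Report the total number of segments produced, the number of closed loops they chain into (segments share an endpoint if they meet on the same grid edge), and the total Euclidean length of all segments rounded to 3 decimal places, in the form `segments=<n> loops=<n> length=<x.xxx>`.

cell (0,1): code 0100 → (0.580,2.000)–(1.000,1.504)
cell (0,2): code 1100 → (0.936,3.000)–(0.580,2.000)
cell (0,3): code 1000 → (1.000,3.123)–(0.936,3.000)
cell (1,1): code 0110 → (1.000,1.504)–(2.000,1.953)
cell (1,2): code 1011 → (2.000,2.406)–(1.467,3.000)
cell (1,3): code 0001 → (1.467,3.000)–(1.000,3.123)
cell (2,1): code 0010 → (2.000,1.953)–(2.039,2.000)
cell (2,2): code 0001 → (2.039,2.000)–(2.000,2.406)
total: 8 segments, chained into 1 closed loop(s), length Σ = 4.696226

segments=8 loops=1 length=4.696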